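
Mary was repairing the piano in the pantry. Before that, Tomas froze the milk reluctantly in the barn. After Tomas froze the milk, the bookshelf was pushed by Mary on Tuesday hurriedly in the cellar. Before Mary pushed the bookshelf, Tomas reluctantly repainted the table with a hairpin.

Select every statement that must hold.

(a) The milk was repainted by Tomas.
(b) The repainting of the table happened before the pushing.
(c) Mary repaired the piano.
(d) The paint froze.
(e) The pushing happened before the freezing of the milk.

(b)

(a) Not entailed — Tomas repainted the table, not the milk; the milk belongs to the freezing event.
(b) Entailed — the narrative places the repainting before the pushing.
(c) Not entailed — 'was repairing' is progressive on an accomplishment; it does not entail the completed 'repaired'.
(d) Not entailed — the milk is what froze, not the paint.
(e) Not entailed — the narrative places the freezing before the pushing, not after.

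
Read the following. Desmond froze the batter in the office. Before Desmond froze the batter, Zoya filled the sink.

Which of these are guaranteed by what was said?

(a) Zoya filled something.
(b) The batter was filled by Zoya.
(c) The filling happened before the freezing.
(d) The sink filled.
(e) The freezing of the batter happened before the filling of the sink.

(a) Entailed — every conjunct here is already in the original filling event.
(b) Not entailed — Zoya filled the sink, not the batter; the batter belongs to the freezing event.
(c) Entailed — the narrative places the filling before the freezing.
(d) Entailed — 'Zoya filled the sink' is causative; it entails the inchoative 'the sink filled'.
(e) Not entailed — the narrative places the filling before the freezing, not after.

(a), (c), (d)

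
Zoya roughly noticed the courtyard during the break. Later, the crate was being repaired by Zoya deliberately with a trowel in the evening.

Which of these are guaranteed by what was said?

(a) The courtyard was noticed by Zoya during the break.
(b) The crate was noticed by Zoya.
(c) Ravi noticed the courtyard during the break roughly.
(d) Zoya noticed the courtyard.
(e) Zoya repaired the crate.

(a) Entailed — this follows by dropping conjuncts from the noticing event's description.
(b) Not entailed — Zoya noticed the courtyard, not the crate; the crate belongs to the repairing event.
(c) Not entailed — the passage has Zoya noticing the courtyard, not Ravi.
(d) Entailed — this follows by dropping conjuncts from the noticing event's description.
(e) Not entailed — 'was repairing' is progressive on an accomplishment; it does not entail the completed 'repaired'.

(a), (d)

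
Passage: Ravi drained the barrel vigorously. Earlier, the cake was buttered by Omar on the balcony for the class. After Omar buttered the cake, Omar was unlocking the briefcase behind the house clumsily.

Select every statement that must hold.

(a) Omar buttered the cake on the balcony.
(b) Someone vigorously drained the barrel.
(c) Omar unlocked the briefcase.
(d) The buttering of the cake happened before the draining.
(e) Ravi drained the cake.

(a) Entailed — every conjunct here is already in the original buttering event.
(b) Entailed — every conjunct here is already in the original draining event.
(c) Not entailed — 'was unlocking' is progressive on an accomplishment; it does not entail the completed 'unlocked'.
(d) Entailed — the narrative places the buttering before the draining.
(e) Not entailed — Ravi drained the barrel, not the cake; the cake belongs to the buttering event.

(a), (b), (d)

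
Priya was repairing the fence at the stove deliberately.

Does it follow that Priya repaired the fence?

'was repairing' is progressive; for an accomplishment like 'repair the fence', it doesn't entail completion.

no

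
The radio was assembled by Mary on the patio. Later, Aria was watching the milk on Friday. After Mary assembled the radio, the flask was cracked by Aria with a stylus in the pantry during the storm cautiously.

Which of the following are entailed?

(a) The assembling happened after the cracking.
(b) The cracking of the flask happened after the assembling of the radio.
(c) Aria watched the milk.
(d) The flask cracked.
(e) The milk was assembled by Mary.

(b), (c), (d)

(a) Not entailed — the narrative places the assembling before the cracking, not after.
(b) Entailed — the narrative places the assembling before the cracking.
(c) Entailed — 'watch' is an activity; 'was watching' entails that some watching happened, so 'watched' holds.
(d) Entailed — 'Aria cracked the flask' is causative; it entails the inchoative 'the flask cracked'.
(e) Not entailed — Mary assembled the radio, not the milk; the milk belongs to the watching event.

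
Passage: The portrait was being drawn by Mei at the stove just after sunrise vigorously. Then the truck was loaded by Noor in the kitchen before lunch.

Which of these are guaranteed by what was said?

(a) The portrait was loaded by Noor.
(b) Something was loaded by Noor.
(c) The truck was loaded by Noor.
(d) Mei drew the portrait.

(b), (c)

(a) Not entailed — Noor loaded the truck, not the portrait; the portrait belongs to the drawing event.
(b) Entailed — dropping 'before lunch', 'in the kitchen' and generalizing the patient leaves a sub-description the original still satisfies.
(c) Entailed — the original entails any weakening of itself; this just drops 'before lunch', 'in the kitchen'.
(d) Not entailed — 'was drawing' is progressive on an accomplishment; it does not entail the completed 'drew'.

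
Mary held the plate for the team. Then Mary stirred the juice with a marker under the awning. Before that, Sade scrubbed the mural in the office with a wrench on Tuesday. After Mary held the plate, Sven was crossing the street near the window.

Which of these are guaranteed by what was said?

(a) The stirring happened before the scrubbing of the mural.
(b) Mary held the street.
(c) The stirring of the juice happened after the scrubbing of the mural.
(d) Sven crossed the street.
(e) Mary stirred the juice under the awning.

(a) Not entailed — the narrative places the scrubbing before the stirring, not after.
(b) Not entailed — Mary held the plate, not the street; the street belongs to the crossing event.
(c) Entailed — the narrative places the scrubbing before the stirring.
(d) Not entailed — 'was crossing' is progressive on an accomplishment; it does not entail the completed 'crossed'.
(e) Entailed — dropping 'with a marker' leaves a sub-description the original still satisfies.

(c), (e)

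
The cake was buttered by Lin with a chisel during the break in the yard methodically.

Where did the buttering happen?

'in the yard' marks the location of the buttering event.

in the yard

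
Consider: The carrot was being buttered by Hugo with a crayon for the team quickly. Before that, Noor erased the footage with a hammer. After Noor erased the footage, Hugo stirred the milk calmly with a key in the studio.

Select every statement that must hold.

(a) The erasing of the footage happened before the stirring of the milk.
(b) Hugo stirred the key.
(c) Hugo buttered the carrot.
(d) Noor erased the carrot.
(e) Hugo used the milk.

(a) Entailed — the narrative places the erasing before the stirring.
(b) Not entailed — the key is the instrument, not what was stirred.
(c) Not entailed — 'was buttering' is progressive on an accomplishment; it does not entail the completed 'buttered'.
(d) Not entailed — Noor erased the footage, not the carrot; the carrot belongs to the buttering event.
(e) Not entailed — the milk is the patient, not an instrument — Hugo used a key.

(a)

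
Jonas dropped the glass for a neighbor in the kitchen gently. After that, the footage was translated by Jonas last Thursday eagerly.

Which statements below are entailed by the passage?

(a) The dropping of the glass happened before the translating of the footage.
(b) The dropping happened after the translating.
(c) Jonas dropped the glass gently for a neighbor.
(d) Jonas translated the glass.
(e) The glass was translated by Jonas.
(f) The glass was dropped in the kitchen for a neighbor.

(a), (c), (f)

(a) Entailed — the narrative places the dropping before the translating.
(b) Not entailed — the narrative places the dropping before the translating, not after.
(c) Entailed — the original entails any weakening of itself; this just drops 'in the kitchen'.
(d) Not entailed — Jonas translated the footage, not the glass; the glass belongs to the dropping event.
(e) Not entailed — Jonas translated the footage, not the glass; the glass belongs to the dropping event.
(f) Entailed — dropping 'gently' and generalizing the agent leaves a sub-description the original still satisfies.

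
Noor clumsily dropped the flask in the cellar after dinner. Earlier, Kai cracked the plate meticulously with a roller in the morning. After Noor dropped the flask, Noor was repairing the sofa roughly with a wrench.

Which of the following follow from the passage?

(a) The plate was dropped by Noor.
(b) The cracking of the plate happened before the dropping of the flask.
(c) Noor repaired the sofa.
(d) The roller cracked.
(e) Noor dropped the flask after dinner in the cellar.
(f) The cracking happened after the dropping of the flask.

(b), (e)

(a) Not entailed — Noor dropped the flask, not the plate; the plate belongs to the cracking event.
(b) Entailed — the narrative places the cracking before the dropping.
(c) Not entailed — 'was repairing' is progressive on an accomplishment; it does not entail the completed 'repaired'.
(d) Not entailed — the plate is what cracked, not the roller.
(e) Entailed — this follows by dropping conjuncts from the dropping event's description.
(f) Not entailed — the narrative places the cracking before the dropping, not after.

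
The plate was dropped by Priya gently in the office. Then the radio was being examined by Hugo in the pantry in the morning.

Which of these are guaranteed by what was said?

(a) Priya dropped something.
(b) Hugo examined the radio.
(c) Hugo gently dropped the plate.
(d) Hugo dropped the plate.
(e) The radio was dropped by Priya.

(a), (b)

(a) Entailed — the original entails any weakening of itself; this just drops 'in the office', 'gently' and generalizes the patient.
(b) Entailed — 'examine' is an activity; 'was examining' entails that some examining happened, so 'examined' holds.
(c) Not entailed — the passage has Priya dropping the plate, not Hugo.
(d) Not entailed — the passage has Priya dropping the plate, not Hugo.
(e) Not entailed — Priya dropped the plate, not the radio; the radio belongs to the examining event.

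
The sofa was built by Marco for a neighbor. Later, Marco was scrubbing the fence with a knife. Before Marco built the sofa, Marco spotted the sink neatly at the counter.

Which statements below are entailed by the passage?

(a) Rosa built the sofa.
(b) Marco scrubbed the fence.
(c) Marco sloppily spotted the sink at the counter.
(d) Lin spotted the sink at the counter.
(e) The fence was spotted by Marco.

(b)

(a) Not entailed — the passage has Marco building the sofa, not Rosa.
(b) Entailed — 'scrub' is an activity; 'was scrubbing' entails that some scrubbing happened, so 'scrubbed' holds.
(c) Not entailed — 'sloppily' adds a manner not in (and inconsistent with) the original.
(d) Not entailed — the passage has Marco spotting the sink, not Lin.
(e) Not entailed — Marco spotted the sink, not the fence; the fence belongs to the scrubbing event.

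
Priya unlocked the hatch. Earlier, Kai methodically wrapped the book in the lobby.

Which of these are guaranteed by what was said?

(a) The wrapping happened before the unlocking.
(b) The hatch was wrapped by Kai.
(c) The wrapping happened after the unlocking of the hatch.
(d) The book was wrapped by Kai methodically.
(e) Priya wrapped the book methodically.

(a), (d)

(a) Entailed — the narrative places the wrapping before the unlocking.
(b) Not entailed — Kai wrapped the book, not the hatch; the hatch belongs to the unlocking event.
(c) Not entailed — the narrative places the wrapping before the unlocking, not after.
(d) Entailed — this follows by dropping conjuncts from the wrapping event's description.
(e) Not entailed — the passage has Kai wrapping the book, not Priya.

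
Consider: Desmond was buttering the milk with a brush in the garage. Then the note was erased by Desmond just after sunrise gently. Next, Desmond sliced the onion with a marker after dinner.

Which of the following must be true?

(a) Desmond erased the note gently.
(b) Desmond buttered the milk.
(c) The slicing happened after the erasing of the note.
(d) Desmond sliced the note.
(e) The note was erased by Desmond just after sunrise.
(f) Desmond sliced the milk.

(a), (c), (e)

(a) Entailed — every conjunct here is already in the original erasing event.
(b) Not entailed — 'was buttering' is progressive on an accomplishment; it does not entail the completed 'buttered'.
(c) Entailed — the narrative places the erasing before the slicing.
(d) Not entailed — Desmond sliced the onion, not the note; the note belongs to the erasing event.
(e) Entailed — this follows by dropping conjuncts from the erasing event's description.
(f) Not entailed — Desmond sliced the onion, not the milk; the milk belongs to the buttering event.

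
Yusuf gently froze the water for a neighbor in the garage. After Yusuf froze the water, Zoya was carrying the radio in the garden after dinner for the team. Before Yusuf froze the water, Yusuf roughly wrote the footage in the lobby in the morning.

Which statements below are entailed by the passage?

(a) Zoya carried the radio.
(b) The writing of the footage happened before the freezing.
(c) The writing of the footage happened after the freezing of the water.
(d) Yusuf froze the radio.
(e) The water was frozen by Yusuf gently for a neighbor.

(a) Entailed — 'carry' is an activity; 'was carrying' entails that some carrying happened, so 'carried' holds.
(b) Entailed — the narrative places the writing before the freezing.
(c) Not entailed — the narrative places the writing before the freezing, not after.
(d) Not entailed — Yusuf froze the water, not the radio; the radio belongs to the carrying event.
(e) Entailed — this follows by dropping conjuncts from the freezing event's description.

(a), (b), (e)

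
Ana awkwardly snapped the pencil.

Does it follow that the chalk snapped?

no

Nothing is said about any chalk; only the pencil is affected.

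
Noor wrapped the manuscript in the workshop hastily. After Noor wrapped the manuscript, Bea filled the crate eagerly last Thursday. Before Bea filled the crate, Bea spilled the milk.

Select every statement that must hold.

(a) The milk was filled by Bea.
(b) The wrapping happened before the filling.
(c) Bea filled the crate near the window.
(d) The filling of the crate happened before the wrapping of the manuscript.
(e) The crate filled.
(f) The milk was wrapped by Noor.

(a) Not entailed — Bea filled the crate, not the milk; the milk belongs to the spilling event.
(b) Entailed — the narrative places the wrapping before the filling.
(c) Not entailed — 'near the window' adds information not in the original event.
(d) Not entailed — the narrative places the wrapping before the filling, not after.
(e) Entailed — 'Bea filled the crate' is causative; it entails the inchoative 'the crate filled'.
(f) Not entailed — Noor wrapped the manuscript, not the milk; the milk belongs to the spilling event.

(b), (e)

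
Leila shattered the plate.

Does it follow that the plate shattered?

yes

'Leila shattered the plate' is the causative; it entails the inchoative 'the plate shattered'.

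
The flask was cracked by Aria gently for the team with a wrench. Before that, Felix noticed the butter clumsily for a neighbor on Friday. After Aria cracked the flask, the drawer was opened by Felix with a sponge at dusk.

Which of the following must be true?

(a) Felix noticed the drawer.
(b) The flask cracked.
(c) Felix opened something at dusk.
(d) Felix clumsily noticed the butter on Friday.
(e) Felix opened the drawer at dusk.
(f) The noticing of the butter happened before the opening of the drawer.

(a) Not entailed — Felix noticed the butter, not the drawer; the drawer belongs to the opening event.
(b) Entailed — 'Aria cracked the flask' is causative; it entails the inchoative 'the flask cracked'.
(c) Entailed — the original entails any weakening of itself; this just drops 'with a sponge' and generalizes the patient.
(d) Entailed — the original entails any weakening of itself; this just drops 'for a neighbor'.
(e) Entailed — every conjunct here is already in the original opening event.
(f) Entailed — the narrative places the noticing before the opening.

(b), (c), (d), (e), (f)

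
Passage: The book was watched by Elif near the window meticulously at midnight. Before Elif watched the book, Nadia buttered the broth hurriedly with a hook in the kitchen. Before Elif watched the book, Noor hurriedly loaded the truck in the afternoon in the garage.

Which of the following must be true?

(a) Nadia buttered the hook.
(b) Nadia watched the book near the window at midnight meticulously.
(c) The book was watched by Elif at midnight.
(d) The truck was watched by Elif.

(c)

(a) Not entailed — the hook is the instrument, not what was buttered.
(b) Not entailed — the passage has Elif watching the book, not Nadia.
(c) Entailed — this follows by dropping conjuncts from the watching event's description.
(d) Not entailed — Elif watched the book, not the truck; the truck belongs to the loading event.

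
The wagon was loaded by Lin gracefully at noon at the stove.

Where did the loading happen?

'at the stove' marks the location of the loading event.

at the stove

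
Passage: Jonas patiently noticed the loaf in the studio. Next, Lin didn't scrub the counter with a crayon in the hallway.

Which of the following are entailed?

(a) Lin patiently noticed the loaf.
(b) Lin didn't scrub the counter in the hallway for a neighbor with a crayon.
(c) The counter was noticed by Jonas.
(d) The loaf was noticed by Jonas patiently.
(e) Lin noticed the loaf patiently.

(b), (d)

(a) Not entailed — the passage has Jonas noticing the loaf, not Lin.
(b) Entailed — under negation, adding a further restriction is entailed: if no such scrubbing event occurred, none occurred for a neighbor either.
(c) Not entailed — Jonas noticed the loaf, not the counter; the counter belongs to the scrubbing event.
(d) Entailed — the original entails any weakening of itself; this just drops 'in the studio'.
(e) Not entailed — the passage has Jonas noticing the loaf, not Lin.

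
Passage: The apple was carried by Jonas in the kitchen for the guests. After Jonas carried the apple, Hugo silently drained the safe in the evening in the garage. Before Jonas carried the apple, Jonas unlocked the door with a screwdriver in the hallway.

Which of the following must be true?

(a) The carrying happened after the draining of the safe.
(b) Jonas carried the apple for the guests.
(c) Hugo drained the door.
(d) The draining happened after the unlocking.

(b), (d)

(a) Not entailed — the narrative places the carrying before the draining, not after.
(b) Entailed — this follows by dropping conjuncts from the carrying event's description.
(c) Not entailed — Hugo drained the safe, not the door; the door belongs to the unlocking event.
(d) Entailed — the narrative places the unlocking before the draining.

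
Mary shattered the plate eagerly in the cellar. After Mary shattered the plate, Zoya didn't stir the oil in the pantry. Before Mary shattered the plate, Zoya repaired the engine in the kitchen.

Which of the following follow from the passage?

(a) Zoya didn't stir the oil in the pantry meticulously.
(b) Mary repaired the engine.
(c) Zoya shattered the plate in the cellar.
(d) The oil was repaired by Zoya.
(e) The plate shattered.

(a) Entailed — under negation, adding a further restriction is entailed: if no such stirring event occurred, none occurred meticulously either.
(b) Not entailed — the passage has Zoya repairing the engine, not Mary.
(c) Not entailed — the passage has Mary shattering the plate, not Zoya.
(d) Not entailed — Zoya repaired the engine, not the oil; the oil belongs to the stirring event.
(e) Entailed — 'Mary shattered the plate' is causative; it entails the inchoative 'the plate shattered'.

(a), (e)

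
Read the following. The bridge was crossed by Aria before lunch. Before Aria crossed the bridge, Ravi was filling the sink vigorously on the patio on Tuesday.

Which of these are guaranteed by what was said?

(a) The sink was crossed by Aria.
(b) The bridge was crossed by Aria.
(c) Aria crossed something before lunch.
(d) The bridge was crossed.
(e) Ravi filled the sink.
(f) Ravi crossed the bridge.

(b), (c), (d)

(a) Not entailed — Aria crossed the bridge, not the sink; the sink belongs to the filling event.
(b) Entailed — the original entails any weakening of itself; this just drops 'before lunch'.
(c) Entailed — this follows by dropping conjuncts from the crossing event's description.
(d) Entailed — dropping 'before lunch' and generalizing the agent leaves a sub-description the original still satisfies.
(e) Not entailed — 'was filling' is progressive on an accomplishment; it does not entail the completed 'filled'.
(f) Not entailed — the passage has Aria crossing the bridge, not Ravi.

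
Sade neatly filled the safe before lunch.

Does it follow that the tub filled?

Nothing is said about any tub; only the safe is affected.

no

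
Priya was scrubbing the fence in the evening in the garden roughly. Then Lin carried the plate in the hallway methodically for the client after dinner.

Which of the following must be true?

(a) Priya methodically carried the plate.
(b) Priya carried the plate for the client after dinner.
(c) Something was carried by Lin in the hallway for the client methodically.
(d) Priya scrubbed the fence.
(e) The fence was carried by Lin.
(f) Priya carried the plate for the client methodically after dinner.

(c), (d)

(a) Not entailed — the passage has Lin carrying the plate, not Priya.
(b) Not entailed — the passage has Lin carrying the plate, not Priya.
(c) Entailed — the original entails any weakening of itself; this just drops 'after dinner' and generalizes the patient.
(d) Entailed — 'scrub' is an activity; 'was scrubbing' entails that some scrubbing happened, so 'scrubbed' holds.
(e) Not entailed — Lin carried the plate, not the fence; the fence belongs to the scrubbing event.
(f) Not entailed — the passage has Lin carrying the plate, not Priya.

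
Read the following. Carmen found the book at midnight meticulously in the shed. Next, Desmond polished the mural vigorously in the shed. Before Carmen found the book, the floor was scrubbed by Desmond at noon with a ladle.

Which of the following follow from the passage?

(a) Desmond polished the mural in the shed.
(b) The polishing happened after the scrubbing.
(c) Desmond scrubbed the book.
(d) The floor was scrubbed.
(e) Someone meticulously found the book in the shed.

(a) Entailed — every conjunct here is already in the original polishing event.
(b) Entailed — the narrative places the scrubbing before the polishing.
(c) Not entailed — Desmond scrubbed the floor, not the book; the book belongs to the finding event.
(d) Entailed — dropping 'with a ladle', 'at noon' and generalizing the agent leaves a sub-description the original still satisfies.
(e) Entailed — this follows by dropping conjuncts from the finding event's description.

(a), (b), (d), (e)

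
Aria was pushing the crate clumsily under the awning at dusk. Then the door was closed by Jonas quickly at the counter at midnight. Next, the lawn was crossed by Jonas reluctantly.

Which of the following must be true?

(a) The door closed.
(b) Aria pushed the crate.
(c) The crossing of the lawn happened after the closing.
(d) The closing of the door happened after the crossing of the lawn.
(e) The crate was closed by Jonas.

(a), (b), (c)

(a) Entailed — 'Jonas closed the door' is causative; it entails the inchoative 'the door closed'.
(b) Entailed — 'push' is an activity; 'was pushing' entails that some pushing happened, so 'pushed' holds.
(c) Entailed — the narrative places the closing before the crossing.
(d) Not entailed — the narrative places the closing before the crossing, not after.
(e) Not entailed — Jonas closed the door, not the crate; the crate belongs to the pushing event.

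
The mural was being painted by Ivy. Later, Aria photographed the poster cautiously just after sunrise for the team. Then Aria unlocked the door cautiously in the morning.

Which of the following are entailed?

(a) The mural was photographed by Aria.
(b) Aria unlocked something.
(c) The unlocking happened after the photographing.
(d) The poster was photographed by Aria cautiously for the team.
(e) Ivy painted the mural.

(b), (c), (d)

(a) Not entailed — Aria photographed the poster, not the mural; the mural belongs to the painting event.
(b) Entailed — every conjunct here is already in the original unlocking event.
(c) Entailed — the narrative places the photographing before the unlocking.
(d) Entailed — the original entails any weakening of itself; this just drops 'just after sunrise'.
(e) Not entailed — 'was painting' is progressive on an accomplishment; it does not entail the completed 'painted'.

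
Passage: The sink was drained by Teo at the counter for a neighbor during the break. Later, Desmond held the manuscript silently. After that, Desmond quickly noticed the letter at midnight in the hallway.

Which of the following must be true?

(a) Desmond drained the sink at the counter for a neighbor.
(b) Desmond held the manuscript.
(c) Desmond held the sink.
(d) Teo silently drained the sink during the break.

(a) Not entailed — the passage has Teo draining the sink, not Desmond.
(b) Entailed — every conjunct here is already in the original holding event.
(c) Not entailed — Desmond held the manuscript, not the sink; the sink belongs to the draining event.
(d) Not entailed — 'silently' adds information not in the original event.

(b)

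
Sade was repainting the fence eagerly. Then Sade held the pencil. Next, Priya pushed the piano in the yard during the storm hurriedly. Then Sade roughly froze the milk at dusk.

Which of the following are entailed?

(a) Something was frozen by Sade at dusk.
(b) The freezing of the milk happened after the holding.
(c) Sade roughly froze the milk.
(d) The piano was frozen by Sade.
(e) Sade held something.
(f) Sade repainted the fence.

(a), (b), (c), (e)

(a) Entailed — this follows by dropping conjuncts from the freezing event's description.
(b) Entailed — the narrative places the holding before the freezing.
(c) Entailed — dropping 'at dusk' leaves a sub-description the original still satisfies.
(d) Not entailed — Sade froze the milk, not the piano; the piano belongs to the pushing event.
(e) Entailed — generalizing the patient leaves a sub-description the original still satisfies.
(f) Not entailed — 'was repainting' is progressive on an accomplishment; it does not entail the completed 'repainted'.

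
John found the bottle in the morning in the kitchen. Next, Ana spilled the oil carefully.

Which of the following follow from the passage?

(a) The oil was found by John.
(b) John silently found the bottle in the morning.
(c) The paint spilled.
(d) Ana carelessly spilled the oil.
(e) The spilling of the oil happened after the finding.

(e)

(a) Not entailed — John found the bottle, not the oil; the oil belongs to the spilling event.
(b) Not entailed — 'silently' adds information not in the original event.
(c) Not entailed — the oil is what spilled, not the paint.
(d) Not entailed — 'carelessly' adds a manner not in (and inconsistent with) the original.
(e) Entailed — the narrative places the finding before the spilling.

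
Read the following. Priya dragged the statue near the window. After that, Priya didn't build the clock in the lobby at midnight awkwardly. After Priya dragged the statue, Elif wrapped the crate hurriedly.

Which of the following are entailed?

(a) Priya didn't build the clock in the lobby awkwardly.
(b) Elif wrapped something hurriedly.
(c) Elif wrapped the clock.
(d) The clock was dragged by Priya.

(a) Not entailed — dropping 'at midnight' under negation is not valid — the original leaves open that Priya built the clock some other way.
(b) Entailed — the original entails any weakening of itself; this just generalizes the patient.
(c) Not entailed — Elif wrapped the crate, not the clock; the clock belongs to the building event.
(d) Not entailed — Priya dragged the statue, not the clock; the clock belongs to the building event.

(b)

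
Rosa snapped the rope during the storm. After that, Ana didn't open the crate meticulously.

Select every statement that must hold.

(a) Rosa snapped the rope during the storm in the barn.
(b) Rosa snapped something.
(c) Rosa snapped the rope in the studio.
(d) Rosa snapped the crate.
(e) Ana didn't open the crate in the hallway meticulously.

(a) Not entailed — 'in the barn' adds information not in the original event.
(b) Entailed — every conjunct here is already in the original snapping event.
(c) Not entailed — 'in the studio' adds information not in the original event.
(d) Not entailed — Rosa snapped the rope, not the crate; the crate belongs to the opening event.
(e) Entailed — under negation, adding a further restriction is entailed: if no such opening event occurred, none occurred in the hallway either.

(b), (e)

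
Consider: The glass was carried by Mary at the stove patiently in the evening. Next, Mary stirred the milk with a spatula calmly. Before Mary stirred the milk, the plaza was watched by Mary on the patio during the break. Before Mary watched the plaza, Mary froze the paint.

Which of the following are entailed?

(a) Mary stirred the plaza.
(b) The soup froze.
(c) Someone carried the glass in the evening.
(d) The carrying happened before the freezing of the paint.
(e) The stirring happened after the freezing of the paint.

(c), (e)

(a) Not entailed — Mary stirred the milk, not the plaza; the plaza belongs to the watching event.
(b) Not entailed — the paint is what froze, not the soup.
(c) Entailed — dropping 'at the stove', 'patiently' and generalizing the agent leaves a sub-description the original still satisfies.
(d) Not entailed — the narrative doesn't order the carrying relative to the freezing.
(e) Entailed — the narrative places the freezing before the stirring.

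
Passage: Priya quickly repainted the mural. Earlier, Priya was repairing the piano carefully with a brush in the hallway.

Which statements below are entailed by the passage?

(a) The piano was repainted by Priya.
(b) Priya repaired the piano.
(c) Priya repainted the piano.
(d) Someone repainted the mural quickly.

(a) Not entailed — Priya repainted the mural, not the piano; the piano belongs to the repairing event.
(b) Not entailed — 'was repairing' is progressive on an accomplishment; it does not entail the completed 'repaired'.
(c) Not entailed — Priya repainted the mural, not the piano; the piano belongs to the repairing event.
(d) Entailed — generalizing the agent leaves a sub-description the original still satisfies.

(d)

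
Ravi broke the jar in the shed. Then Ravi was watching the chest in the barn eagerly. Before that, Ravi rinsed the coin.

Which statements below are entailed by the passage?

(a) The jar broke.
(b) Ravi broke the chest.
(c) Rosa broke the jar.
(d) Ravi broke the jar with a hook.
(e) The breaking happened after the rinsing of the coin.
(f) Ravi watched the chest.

(a), (f)

(a) Entailed — 'Ravi broke the jar' is causative; it entails the inchoative 'the jar broke'.
(b) Not entailed — Ravi broke the jar, not the chest; the chest belongs to the watching event.
(c) Not entailed — the passage has Ravi breaking the jar, not Rosa.
(d) Not entailed — 'with a hook' adds information not in the original event.
(e) Not entailed — the narrative doesn't order the rinsing relative to the breaking.
(f) Entailed — 'watch' is an activity; 'was watching' entails that some watching happened, so 'watched' holds.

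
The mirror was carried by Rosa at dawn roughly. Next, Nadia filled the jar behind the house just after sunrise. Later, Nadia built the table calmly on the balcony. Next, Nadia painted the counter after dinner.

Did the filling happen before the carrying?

The narrative orders the carrying before the filling.

no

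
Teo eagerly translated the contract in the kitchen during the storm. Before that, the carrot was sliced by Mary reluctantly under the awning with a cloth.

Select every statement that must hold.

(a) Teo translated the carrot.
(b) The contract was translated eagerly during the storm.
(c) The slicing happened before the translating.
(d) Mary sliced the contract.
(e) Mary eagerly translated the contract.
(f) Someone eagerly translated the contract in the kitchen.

(a) Not entailed — Teo translated the contract, not the carrot; the carrot belongs to the slicing event.
(b) Entailed — dropping 'in the kitchen' and generalizing the agent leaves a sub-description the original still satisfies.
(c) Entailed — the narrative places the slicing before the translating.
(d) Not entailed — Mary sliced the carrot, not the contract; the contract belongs to the translating event.
(e) Not entailed — the passage has Teo translating the contract, not Mary.
(f) Entailed — the original entails any weakening of itself; this just drops 'during the storm' and generalizes the agent.

(b), (c), (f)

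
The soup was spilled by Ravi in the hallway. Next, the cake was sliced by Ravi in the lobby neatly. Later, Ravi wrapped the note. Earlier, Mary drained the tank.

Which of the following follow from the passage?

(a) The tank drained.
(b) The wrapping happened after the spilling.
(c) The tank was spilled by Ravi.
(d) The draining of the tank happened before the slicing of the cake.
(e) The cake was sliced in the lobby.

(a), (b), (e)

(a) Entailed — 'Mary drained the tank' is causative; it entails the inchoative 'the tank drained'.
(b) Entailed — the narrative places the spilling before the wrapping.
(c) Not entailed — Ravi spilled the soup, not the tank; the tank belongs to the draining event.
(d) Not entailed — the narrative doesn't order the draining relative to the slicing.
(e) Entailed — this follows by dropping conjuncts from the slicing event's description.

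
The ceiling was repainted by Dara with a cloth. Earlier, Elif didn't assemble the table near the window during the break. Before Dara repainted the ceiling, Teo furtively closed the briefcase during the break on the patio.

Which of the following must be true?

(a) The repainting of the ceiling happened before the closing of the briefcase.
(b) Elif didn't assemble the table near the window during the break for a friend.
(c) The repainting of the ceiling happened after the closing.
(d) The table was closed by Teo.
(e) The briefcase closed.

(b), (c), (e)

(a) Not entailed — the narrative places the closing before the repainting, not after.
(b) Entailed — under negation, adding a further restriction is entailed: if no such assembling event occurred, none occurred for a friend either.
(c) Entailed — the narrative places the closing before the repainting.
(d) Not entailed — Teo closed the briefcase, not the table; the table belongs to the assembling event.
(e) Entailed — 'Teo closed the briefcase' is causative; it entails the inchoative 'the briefcase closed'.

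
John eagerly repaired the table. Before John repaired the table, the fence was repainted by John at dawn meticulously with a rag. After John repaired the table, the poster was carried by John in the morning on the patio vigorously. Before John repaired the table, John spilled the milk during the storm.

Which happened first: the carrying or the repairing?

The connectives place the repairing before the carrying.

the repairing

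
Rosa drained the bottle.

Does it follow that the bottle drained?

yes

'Rosa drained the bottle' is the causative; it entails the inchoative 'the bottle drained'.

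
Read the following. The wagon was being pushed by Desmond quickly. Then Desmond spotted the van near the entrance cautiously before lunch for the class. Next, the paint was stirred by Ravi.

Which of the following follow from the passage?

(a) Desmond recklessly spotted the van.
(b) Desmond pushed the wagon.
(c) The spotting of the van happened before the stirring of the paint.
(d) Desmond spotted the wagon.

(b), (c)

(a) Not entailed — 'recklessly' adds a manner not in (and inconsistent with) the original.
(b) Entailed — 'push' is an activity; 'was pushing' entails that some pushing happened, so 'pushed' holds.
(c) Entailed — the narrative places the spotting before the stirring.
(d) Not entailed — Desmond spotted the van, not the wagon; the wagon belongs to the pushing event.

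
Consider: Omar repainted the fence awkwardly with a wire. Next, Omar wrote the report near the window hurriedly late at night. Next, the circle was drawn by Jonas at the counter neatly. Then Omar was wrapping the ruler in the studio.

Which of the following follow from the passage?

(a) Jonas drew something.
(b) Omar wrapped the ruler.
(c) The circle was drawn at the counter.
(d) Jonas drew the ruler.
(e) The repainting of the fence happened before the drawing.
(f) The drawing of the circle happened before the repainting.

(a), (c), (e)

(a) Entailed — this follows by dropping conjuncts from the drawing event's description.
(b) Not entailed — 'was wrapping' is progressive on an accomplishment; it does not entail the completed 'wrapped'.
(c) Entailed — this follows by dropping conjuncts from the drawing event's description.
(d) Not entailed — Jonas drew the circle, not the ruler; the ruler belongs to the wrapping event.
(e) Entailed — the narrative places the repainting before the drawing.
(f) Not entailed — the narrative places the repainting before the drawing, not after.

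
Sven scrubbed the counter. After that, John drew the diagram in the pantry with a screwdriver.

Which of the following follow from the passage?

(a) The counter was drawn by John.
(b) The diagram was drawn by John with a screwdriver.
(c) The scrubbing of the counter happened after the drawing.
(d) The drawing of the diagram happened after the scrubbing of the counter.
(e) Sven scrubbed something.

(a) Not entailed — John drew the diagram, not the counter; the counter belongs to the scrubbing event.
(b) Entailed — the original entails any weakening of itself; this just drops 'in the pantry'.
(c) Not entailed — the narrative places the scrubbing before the drawing, not after.
(d) Entailed — the narrative places the scrubbing before the drawing.
(e) Entailed — every conjunct here is already in the original scrubbing event.

(b), (d), (e)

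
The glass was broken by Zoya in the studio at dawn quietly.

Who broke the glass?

'Zoya' marks the agent of the breaking event.

Zoya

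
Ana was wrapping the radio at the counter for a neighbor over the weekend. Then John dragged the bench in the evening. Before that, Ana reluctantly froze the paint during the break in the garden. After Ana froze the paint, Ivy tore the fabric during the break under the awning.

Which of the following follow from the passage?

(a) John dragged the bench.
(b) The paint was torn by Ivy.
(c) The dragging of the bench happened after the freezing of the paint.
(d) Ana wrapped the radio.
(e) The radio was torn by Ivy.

(a) Entailed — the original entails any weakening of itself; this just drops 'in the evening'.
(b) Not entailed — Ivy tore the fabric, not the paint; the paint belongs to the freezing event.
(c) Entailed — the narrative places the freezing before the dragging.
(d) Not entailed — 'was wrapping' is progressive on an accomplishment; it does not entail the completed 'wrapped'.
(e) Not entailed — Ivy tore the fabric, not the radio; the radio belongs to the wrapping event.

(a), (c)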